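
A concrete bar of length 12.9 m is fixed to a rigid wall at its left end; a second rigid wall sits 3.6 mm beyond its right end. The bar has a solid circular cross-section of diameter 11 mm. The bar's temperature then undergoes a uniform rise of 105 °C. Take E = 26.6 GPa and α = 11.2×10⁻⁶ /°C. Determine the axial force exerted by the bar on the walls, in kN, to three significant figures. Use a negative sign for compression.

-2.27 kN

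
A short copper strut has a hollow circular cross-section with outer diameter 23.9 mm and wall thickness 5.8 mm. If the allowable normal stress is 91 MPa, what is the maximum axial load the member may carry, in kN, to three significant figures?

30.0 kN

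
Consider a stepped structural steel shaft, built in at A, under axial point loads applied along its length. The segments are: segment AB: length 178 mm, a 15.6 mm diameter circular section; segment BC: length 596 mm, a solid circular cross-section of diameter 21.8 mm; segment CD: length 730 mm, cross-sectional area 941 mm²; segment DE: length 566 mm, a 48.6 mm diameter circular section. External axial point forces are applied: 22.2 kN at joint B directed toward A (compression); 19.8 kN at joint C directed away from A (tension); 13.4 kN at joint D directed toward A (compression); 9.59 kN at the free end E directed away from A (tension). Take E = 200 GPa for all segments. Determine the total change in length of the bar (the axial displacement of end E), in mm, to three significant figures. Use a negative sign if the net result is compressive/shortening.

Internal axial forces (sectioning from the free end, tension +): N_DE = 9.59 kN, N_CD = -3.81 kN, N_BC = 15.99 kN, N_AB = -6.21 kN.
A_AB = 191.1 mm².
A_BC = 373.3 mm².
A_DE = 1855 mm².
δ_AB = -6210·178/(191.1·200000) = -0.02892 mm
δ_BC = 15990·596/(373.3·200000) = 0.1277 mm
δ_CD = -3810·730/(941·200000) = -0.01478 mm
δ_DE = 9590·566/(1855·200000) = 0.01463 mm
δ = Σδ_i = 0.0986 mm.

0.0986 mm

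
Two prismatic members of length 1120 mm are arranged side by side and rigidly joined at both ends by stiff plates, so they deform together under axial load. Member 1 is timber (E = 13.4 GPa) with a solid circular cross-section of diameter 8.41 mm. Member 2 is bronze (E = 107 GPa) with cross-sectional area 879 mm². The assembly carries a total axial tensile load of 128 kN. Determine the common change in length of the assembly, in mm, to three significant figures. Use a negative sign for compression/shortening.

A_1 = 55.55 mm².
Equal strain + equilibrium ⇒ each member carries load in proportion to AE: A₁E₁ = 744400 N, A₂E₂ = 94050000 N, ΣAE = 94800000 N.
δ = PL/ΣAE = 128000·1120/94800000 = 1.512 mm.

1.51 mm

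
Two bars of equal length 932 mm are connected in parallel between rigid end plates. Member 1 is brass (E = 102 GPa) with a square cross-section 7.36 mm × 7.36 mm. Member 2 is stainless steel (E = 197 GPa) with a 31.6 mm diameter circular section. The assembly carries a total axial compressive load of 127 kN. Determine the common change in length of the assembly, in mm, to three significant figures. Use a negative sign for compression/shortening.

A_1 = 54.17 mm².
A_2 = 784.3 mm².
Equal strain + equilibrium ⇒ each member carries load in proportion to AE: A₁E₁ = 5525000 N, A₂E₂ = 154500000 N, ΣAE = 160000000 N.
δ = PL/ΣAE = -127000·932/160000000 = -0.7397 mm.

-0.740 mm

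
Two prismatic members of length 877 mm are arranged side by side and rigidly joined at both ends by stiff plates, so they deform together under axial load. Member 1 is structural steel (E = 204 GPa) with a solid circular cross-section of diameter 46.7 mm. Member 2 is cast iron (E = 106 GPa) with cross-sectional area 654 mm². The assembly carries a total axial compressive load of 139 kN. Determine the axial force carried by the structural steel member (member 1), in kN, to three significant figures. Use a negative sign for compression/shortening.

A_1 = 1713 mm².
Equal strain + equilibrium ⇒ each member carries load in proportion to AE: A₁E₁ = 349400000 N, A₂E₂ = 69320000 N, ΣAE = 418700000 N.
F₁ = P·A₁E₁/ΣAE = -139000·349400000/418700000 = -116000 N.

-116 kN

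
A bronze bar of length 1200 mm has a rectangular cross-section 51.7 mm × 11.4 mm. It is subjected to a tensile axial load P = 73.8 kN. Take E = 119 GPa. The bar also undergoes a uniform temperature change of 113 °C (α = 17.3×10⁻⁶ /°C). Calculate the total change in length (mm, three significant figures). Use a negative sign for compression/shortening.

3.61 mm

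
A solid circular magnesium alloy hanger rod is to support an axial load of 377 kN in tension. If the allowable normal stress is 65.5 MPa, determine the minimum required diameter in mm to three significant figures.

Required area A ≥ P/σ_allow = 377000/65.5 = 5756 mm².
For a solid circular section, d ≥ √(4A/π) = 85.61 mm.

85.6 mm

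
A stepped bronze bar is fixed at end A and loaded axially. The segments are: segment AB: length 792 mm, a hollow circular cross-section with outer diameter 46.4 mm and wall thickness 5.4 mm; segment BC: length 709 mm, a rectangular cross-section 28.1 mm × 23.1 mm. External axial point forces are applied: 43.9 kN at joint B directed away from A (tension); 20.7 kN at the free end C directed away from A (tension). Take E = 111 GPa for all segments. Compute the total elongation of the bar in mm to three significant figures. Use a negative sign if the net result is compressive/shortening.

0.866 mm

Internal axial forces (sectioning from the free end, tension +): N_BC = 20.7 kN, N_AB = 64.6 kN.
A_AB = 695.5 mm².
A_BC = 649.1 mm².
δ_AB = 64600·792/(695.5·111000) = 0.6627 mm
δ_BC = 20700·709/(649.1·111000) = 0.2037 mm
δ = Σδ_i = 0.8664 mm.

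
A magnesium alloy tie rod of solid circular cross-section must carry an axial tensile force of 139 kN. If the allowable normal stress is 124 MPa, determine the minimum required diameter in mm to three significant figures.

Required area A ≥ P/σ_allow = 139000/124 = 1121 mm².
For a solid circular section, d ≥ √(4A/π) = 37.78 mm.

37.8 mm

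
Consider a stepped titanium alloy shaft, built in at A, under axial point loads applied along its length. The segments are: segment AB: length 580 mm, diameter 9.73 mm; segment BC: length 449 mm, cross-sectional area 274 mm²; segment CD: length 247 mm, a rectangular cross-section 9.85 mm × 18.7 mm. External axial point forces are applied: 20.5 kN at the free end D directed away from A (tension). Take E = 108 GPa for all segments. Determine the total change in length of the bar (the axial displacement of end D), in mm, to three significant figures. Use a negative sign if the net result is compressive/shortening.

2.05 mm

Internal axial forces (sectioning from the free end, tension +): N_CD = 20.5 kN, N_BC = 20.5 kN, N_AB = 20.5 kN.
A_AB = 74.36 mm².
A_CD = 184.2 mm².
δ_AB = 20500·580/(74.36·108000) = 1.481 mm
δ_BC = 20500·449/(274·108000) = 0.311 mm
δ_CD = 20500·247/(184.2·108000) = 0.2545 mm
δ = Σδ_i = 2.046 mm.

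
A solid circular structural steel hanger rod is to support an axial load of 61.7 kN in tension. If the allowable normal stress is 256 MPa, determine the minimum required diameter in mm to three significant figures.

17.5 mm

Required area A ≥ P/σ_allow = 61700/256 = 241 mm².
For a solid circular section, d ≥ √(4A/π) = 17.52 mm.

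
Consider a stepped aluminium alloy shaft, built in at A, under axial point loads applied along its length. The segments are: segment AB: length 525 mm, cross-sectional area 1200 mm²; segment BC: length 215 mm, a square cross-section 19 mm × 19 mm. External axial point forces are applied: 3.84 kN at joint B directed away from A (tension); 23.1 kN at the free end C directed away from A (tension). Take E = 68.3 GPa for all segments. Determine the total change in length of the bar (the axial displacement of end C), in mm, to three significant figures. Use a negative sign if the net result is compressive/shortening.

Internal axial forces (sectioning from the free end, tension +): N_BC = 23.1 kN, N_AB = 26.94 kN.
A_BC = 361 mm².
δ_AB = 26940·525/(1200·68300) = 0.1726 mm
δ_BC = 23100·215/(361·68300) = 0.2014 mm
δ = Σδ_i = 0.374 mm.

0.374 mm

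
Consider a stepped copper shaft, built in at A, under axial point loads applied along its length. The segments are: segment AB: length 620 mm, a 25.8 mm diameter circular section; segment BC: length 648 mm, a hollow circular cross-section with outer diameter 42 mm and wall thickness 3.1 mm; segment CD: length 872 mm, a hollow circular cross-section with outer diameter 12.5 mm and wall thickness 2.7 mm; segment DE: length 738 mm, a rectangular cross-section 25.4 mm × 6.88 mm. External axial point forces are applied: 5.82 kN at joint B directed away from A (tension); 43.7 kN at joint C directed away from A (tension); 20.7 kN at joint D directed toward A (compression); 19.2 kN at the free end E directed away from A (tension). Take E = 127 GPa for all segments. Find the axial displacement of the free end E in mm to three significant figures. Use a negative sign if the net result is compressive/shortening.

1.53 mm

Internal axial forces (sectioning from the free end, tension +): N_DE = 19.2 kN, N_CD = -1.5 kN, N_BC = 42.2 kN, N_AB = 48.02 kN.
A_AB = 522.8 mm².
A_BC = 378.8 mm².
A_CD = 83.13 mm².
A_DE = 174.8 mm².
δ_AB = 48020·620/(522.8·127000) = 0.4484 mm
δ_BC = 42200·648/(378.8·127000) = 0.5684 mm
δ_CD = -1500·872/(83.13·127000) = -0.1239 mm
δ_DE = 19200·738/(174.8·127000) = 0.6385 mm
δ = Σδ_i = 1.531 mm.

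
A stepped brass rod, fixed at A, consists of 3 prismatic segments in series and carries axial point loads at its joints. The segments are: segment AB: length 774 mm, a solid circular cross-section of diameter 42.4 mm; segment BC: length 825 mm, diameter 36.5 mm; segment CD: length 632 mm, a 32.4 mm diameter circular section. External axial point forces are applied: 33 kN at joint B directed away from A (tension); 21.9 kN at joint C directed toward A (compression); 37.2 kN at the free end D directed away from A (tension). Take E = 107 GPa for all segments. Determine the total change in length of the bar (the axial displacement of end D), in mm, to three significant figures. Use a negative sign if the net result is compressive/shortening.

0.627 mm

Internal axial forces (sectioning from the free end, tension +): N_CD = 37.2 kN, N_BC = 15.3 kN, N_AB = 48.3 kN.
A_AB = 1412 mm².
A_BC = 1046 mm².
A_CD = 824.5 mm².
δ_AB = 48300·774/(1412·107000) = 0.2474 mm
δ_BC = 15300·825/(1046·107000) = 0.1127 mm
δ_CD = 37200·632/(824.5·107000) = 0.2665 mm
δ = Σδ_i = 0.6267 mm.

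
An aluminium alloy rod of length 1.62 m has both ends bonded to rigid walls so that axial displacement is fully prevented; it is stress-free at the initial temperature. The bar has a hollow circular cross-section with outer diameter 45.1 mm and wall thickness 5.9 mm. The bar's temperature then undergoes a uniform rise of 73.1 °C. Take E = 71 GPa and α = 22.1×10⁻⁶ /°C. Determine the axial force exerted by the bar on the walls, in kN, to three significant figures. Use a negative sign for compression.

Free thermal expansion αLΔT = 22.1e-6 · 1620 · 73.1 = 2.617 mm.
The walls impose strain ε = −(2.617)/1620 = -1.6155e-03; σ = Eε = 71000 · -1.6155e-03 = -114.7 MPa.
Wall reaction R = σ·A = -114.7·726.6 = -83340 N = -83.34 kN.

-83.3 kN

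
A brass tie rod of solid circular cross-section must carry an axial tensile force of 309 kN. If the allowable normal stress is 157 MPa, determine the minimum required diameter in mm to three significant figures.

50.1 mm

Required area A ≥ P/σ_allow = 309000/157 = 1968 mm².
For a solid circular section, d ≥ √(4A/π) = 50.06 mm.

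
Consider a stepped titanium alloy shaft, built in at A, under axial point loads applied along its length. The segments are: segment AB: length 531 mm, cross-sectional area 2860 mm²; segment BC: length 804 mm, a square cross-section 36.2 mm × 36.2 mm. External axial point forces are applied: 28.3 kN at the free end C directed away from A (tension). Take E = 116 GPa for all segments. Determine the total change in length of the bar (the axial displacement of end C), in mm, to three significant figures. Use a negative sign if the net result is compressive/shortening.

Internal axial forces (sectioning from the free end, tension +): N_BC = 28.3 kN, N_AB = 28.3 kN.
A_BC = 1310 mm².
δ_AB = 28300·531/(2860·116000) = 0.0453 mm
δ_BC = 28300·804/(1310·116000) = 0.1497 mm
δ = Σδ_i = 0.195 mm.

0.195 mm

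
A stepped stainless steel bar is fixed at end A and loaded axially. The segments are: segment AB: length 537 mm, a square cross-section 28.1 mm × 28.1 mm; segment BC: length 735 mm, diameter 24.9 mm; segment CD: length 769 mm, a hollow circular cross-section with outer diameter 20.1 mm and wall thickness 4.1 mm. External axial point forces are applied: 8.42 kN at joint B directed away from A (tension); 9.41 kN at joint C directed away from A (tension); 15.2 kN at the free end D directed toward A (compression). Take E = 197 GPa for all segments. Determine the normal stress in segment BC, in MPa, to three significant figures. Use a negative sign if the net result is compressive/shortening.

-11.9 MPa

Internal axial forces (sectioning from the free end, tension +): N_CD = -15.2 kN, N_BC = -5.79 kN, N_AB = 2.63 kN.
A_BC = 487 mm².
σ_BC = N_BC/A_BC = -5790/487 = -11.89 MPa.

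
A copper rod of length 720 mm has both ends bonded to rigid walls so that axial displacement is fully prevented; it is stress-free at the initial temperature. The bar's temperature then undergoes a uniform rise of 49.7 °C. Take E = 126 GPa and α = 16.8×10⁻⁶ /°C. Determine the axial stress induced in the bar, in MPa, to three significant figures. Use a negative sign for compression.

-105 MPa

Free thermal expansion αLΔT = 16.8e-6 · 720 · 49.7 = 0.6012 mm.
The walls impose strain ε = −(0.6012)/720 = -8.3496e-04; σ = Eε = 126000 · -8.3496e-04 = -105.2 MPa.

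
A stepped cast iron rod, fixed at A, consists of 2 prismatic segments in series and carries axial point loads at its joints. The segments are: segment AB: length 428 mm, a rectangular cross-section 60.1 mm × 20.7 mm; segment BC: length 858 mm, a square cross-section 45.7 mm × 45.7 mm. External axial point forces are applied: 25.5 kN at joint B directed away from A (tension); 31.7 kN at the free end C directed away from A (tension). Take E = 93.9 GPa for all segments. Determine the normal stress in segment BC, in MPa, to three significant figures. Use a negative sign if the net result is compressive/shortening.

Internal axial forces (sectioning from the free end, tension +): N_BC = 31.7 kN, N_AB = 57.2 kN.
A_BC = 2088 mm².
σ_BC = N_BC/A_BC = 31700/2088 = 15.18 MPa.

15.2 MPa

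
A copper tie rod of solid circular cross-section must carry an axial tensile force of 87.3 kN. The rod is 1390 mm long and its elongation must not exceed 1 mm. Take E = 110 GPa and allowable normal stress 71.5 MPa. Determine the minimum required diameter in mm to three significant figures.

Required area A ≥ P/σ_allow = 87300/71.5 = 1221 mm².
For a solid circular section, d ≥ √(4A/π) = 39.43 mm.
Elongation limit: A ≥ PL/(Eδ_allow) = 87300·1390/(110000·1) = 1103 mm² ⇒ d ≥ 37.48 mm.
The stress limit governs.

39.4 mm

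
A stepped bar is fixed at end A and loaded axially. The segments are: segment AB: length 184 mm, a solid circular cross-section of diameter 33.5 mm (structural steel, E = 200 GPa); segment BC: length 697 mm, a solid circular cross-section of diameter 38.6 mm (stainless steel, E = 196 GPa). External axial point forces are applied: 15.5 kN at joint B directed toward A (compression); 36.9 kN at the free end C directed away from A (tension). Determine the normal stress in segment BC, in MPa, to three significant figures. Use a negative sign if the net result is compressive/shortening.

31.5 MPa

Internal axial forces (sectioning from the free end, tension +): N_BC = 36.9 kN, N_AB = 21.4 kN.
A_BC = 1170 mm².
σ_BC = N_BC/A_BC = 36900/1170 = 31.53 MPa.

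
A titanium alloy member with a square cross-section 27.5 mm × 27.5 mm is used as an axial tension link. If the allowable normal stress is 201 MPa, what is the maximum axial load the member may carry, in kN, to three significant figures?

152 kN

A = 756.2 mm².
P_max = σ_allow · A = 201 · 756.2 = 152000 N = 152 kN.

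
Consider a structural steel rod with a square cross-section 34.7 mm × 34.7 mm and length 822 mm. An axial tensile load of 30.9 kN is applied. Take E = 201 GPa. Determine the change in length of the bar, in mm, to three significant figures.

0.105 mm

A = 1204 mm².
δ_mech = NL/(AE) = 30900·822/(1204·201000) = 0.1049 mm.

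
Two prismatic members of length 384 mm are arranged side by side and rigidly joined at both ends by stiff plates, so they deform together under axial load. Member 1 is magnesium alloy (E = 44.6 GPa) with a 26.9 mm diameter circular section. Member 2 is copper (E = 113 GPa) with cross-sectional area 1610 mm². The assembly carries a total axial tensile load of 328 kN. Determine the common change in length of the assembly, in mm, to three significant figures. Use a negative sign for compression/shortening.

A_1 = 568.3 mm².
Equal strain + equilibrium ⇒ each member carries load in proportion to AE: A₁E₁ = 25350000 N, A₂E₂ = 181900000 N, ΣAE = 207300000 N.
δ = PL/ΣAE = 328000·384/207300000 = 0.6077 mm.

0.608 mm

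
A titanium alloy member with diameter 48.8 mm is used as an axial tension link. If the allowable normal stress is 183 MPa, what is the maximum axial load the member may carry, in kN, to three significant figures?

342 kN

A = 1870 mm².
P_max = σ_allow · A = 183 · 1870 = 342300 N = 342.3 kN.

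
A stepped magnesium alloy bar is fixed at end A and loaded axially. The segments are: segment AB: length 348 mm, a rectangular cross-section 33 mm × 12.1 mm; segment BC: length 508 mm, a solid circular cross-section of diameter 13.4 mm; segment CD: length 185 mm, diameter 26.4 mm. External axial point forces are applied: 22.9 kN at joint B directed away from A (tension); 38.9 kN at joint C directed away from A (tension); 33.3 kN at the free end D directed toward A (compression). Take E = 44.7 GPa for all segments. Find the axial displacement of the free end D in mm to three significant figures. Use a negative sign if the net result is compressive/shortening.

0.755 mm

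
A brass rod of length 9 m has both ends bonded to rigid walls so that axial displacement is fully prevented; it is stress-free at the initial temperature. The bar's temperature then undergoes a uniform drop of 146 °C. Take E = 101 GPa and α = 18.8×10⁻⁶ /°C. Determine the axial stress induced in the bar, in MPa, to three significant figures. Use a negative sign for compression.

277 MPa

Free thermal expansion αLΔT = 18.8e-6 · 9000 · -146 = -24.7 mm.
The walls impose strain ε = −(-24.7)/9000 = 2.7448e-03; σ = Eε = 101000 · 2.7448e-03 = 277.2 MPa.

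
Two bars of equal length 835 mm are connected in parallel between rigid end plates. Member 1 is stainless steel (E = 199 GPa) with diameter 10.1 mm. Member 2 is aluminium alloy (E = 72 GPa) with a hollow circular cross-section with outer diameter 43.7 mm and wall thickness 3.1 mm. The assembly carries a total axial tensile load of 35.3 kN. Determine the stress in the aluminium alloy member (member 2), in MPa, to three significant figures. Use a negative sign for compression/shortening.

57.2 MPa

A_1 = 80.12 mm².
A_2 = 395.4 mm².
Equal strain + equilibrium ⇒ each member carries load in proportion to AE: A₁E₁ = 15940000 N, A₂E₂ = 28470000 N, ΣAE = 44410000 N.
σ₂ = P·E₂/ΣAE = 35300·72000/44410000 = 57.23 MPa.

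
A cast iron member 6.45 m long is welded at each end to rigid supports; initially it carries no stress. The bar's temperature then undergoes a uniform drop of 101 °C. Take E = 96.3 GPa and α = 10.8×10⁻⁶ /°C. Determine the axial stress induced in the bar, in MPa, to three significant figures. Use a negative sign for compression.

105 MPa

Free thermal expansion αLΔT = 10.8e-6 · 6450 · -101 = -7.036 mm.
The walls impose strain ε = −(-7.036)/6450 = 1.0908e-03; σ = Eε = 96300 · 1.0908e-03 = 105 MPa.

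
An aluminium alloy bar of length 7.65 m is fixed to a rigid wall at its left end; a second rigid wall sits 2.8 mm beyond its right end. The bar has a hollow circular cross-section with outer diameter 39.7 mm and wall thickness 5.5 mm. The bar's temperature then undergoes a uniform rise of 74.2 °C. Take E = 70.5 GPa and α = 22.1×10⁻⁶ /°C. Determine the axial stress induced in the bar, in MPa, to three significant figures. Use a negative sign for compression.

-89.8 MPa

Free thermal expansion αLΔT = 22.1e-6 · 7650 · 74.2 = 12.54 mm.
The walls engage after the gap closes; constrained expansion = 12.54 − 2.8 = 9.745 mm.
The walls impose strain ε = −(9.745)/7650 = -1.2738e-03; σ = Eε = 70500 · -1.2738e-03 = -89.8 MPa.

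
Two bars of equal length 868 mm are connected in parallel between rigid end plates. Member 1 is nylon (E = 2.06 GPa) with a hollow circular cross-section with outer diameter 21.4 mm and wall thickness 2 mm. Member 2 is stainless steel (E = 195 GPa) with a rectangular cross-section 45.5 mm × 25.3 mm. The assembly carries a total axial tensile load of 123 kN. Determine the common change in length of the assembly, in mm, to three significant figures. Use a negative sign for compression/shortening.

A_1 = 121.9 mm².
A_2 = 1151 mm².
Equal strain + equilibrium ⇒ each member carries load in proportion to AE: A₁E₁ = 251100 N, A₂E₂ = 224500000 N, ΣAE = 224700000 N.
δ = PL/ΣAE = 123000·868/224700000 = 0.4751 mm.

0.475 mm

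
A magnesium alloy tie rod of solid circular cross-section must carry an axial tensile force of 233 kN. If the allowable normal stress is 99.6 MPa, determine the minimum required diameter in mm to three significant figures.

54.6 mm

Required area A ≥ P/σ_allow = 233000/99.6 = 2339 mm².
For a solid circular section, d ≥ √(4A/π) = 54.58 mm.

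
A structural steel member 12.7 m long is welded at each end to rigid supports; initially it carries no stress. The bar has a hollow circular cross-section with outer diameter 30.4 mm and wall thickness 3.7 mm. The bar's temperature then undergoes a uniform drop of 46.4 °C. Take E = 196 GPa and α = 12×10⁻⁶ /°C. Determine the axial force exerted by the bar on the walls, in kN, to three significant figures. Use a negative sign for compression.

33.9 kN

Free thermal expansion αLΔT = 12e-6 · 12700 · -46.4 = -7.071 mm.
The walls impose strain ε = −(-7.071)/12700 = 5.5680e-04; σ = Eε = 196000 · 5.5680e-04 = 109.1 MPa.
Wall reaction R = σ·A = 109.1·310.4 = 33870 N = 33.87 kN.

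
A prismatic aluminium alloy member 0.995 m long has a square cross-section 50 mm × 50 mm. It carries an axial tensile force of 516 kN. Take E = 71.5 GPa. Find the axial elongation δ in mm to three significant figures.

2.87 mm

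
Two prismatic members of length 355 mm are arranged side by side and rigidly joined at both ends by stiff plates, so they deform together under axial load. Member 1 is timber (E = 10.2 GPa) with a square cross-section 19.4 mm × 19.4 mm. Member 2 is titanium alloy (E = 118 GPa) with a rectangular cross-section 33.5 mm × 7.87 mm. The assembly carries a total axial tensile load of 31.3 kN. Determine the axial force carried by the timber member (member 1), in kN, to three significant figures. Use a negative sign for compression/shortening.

A_1 = 376.4 mm².
A_2 = 263.6 mm².
Equal strain + equilibrium ⇒ each member carries load in proportion to AE: A₁E₁ = 3839000 N, A₂E₂ = 31110000 N, ΣAE = 34950000 N.
F₁ = P·A₁E₁/ΣAE = 31300·3839000/34950000 = 3438 N.

3.44 kN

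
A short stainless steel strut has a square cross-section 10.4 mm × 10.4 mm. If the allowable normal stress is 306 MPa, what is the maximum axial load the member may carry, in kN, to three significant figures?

33.1 kN

A = 108.2 mm².
P_max = σ_allow · A = 306 · 108.2 = 33100 N = 33.1 kN.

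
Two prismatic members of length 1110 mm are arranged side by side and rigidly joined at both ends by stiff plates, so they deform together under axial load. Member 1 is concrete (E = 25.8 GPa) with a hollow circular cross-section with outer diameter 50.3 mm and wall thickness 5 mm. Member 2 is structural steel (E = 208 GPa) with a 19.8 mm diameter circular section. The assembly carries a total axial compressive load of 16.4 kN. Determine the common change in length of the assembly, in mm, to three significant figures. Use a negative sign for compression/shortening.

-0.221 mm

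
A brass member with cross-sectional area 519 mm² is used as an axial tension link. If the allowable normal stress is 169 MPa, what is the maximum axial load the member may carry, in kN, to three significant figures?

P_max = σ_allow · A = 169 · 519 = 87710 N = 87.71 kN.

87.7 kN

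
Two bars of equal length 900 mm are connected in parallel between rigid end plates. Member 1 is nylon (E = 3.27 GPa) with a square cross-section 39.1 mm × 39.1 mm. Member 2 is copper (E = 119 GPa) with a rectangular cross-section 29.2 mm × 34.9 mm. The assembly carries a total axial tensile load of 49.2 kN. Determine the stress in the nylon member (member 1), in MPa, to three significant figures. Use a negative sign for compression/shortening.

1.27 MPa

A_1 = 1529 mm².
A_2 = 1019 mm².
Equal strain + equilibrium ⇒ each member carries load in proportion to AE: A₁E₁ = 4999000 N, A₂E₂ = 121300000 N, ΣAE = 126300000 N.
σ₁ = P·E₁/ΣAE = 49200·3270/126300000 = 1.274 MPa.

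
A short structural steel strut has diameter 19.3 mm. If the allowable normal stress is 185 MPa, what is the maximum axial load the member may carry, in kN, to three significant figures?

A = 292.6 mm².
P_max = σ_allow · A = 185 · 292.6 = 54120 N = 54.12 kN.

54.1 kN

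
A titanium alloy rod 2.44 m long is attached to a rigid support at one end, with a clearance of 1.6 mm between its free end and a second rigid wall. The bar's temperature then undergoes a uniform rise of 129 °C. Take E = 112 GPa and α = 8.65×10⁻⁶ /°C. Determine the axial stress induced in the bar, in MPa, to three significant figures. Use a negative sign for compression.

Free thermal expansion αLΔT = 8.65e-6 · 2440 · 129 = 2.723 mm.
The walls engage after the gap closes; constrained expansion = 2.723 − 1.6 = 1.123 mm.
The walls impose strain ε = −(1.123)/2440 = -4.6011e-04; σ = Eε = 112000 · -4.6011e-04 = -51.53 MPa.

-51.5 MPa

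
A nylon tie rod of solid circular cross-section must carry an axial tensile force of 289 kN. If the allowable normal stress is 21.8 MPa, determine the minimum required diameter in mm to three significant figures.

Required area A ≥ P/σ_allow = 289000/21.8 = 13260 mm².
For a solid circular section, d ≥ √(4A/π) = 129.9 mm.

130 mm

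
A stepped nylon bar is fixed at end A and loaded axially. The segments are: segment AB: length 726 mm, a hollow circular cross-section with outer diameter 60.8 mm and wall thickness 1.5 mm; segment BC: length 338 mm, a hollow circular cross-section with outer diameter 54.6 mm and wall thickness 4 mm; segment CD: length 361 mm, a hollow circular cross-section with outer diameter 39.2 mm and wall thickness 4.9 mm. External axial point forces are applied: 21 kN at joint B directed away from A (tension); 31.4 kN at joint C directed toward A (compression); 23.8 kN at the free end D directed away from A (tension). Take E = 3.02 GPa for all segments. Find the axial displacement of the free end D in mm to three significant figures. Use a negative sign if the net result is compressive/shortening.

15.6 mm

Internal axial forces (sectioning from the free end, tension +): N_CD = 23.8 kN, N_BC = -7.6 kN, N_AB = 13.4 kN.
A_AB = 279.4 mm².
A_BC = 635.9 mm².
A_CD = 528 mm².
δ_AB = 13400·726/(279.4·3020) = 11.53 mm
δ_BC = -7600·338/(635.9·3020) = -1.338 mm
δ_CD = 23800·361/(528·3020) = 5.388 mm
δ = Σδ_i = 15.58 mm.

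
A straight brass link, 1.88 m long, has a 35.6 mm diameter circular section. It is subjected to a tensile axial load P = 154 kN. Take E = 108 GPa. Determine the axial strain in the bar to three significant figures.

A = 995.4 mm².
σ = N/A = 154.7 MPa; ε = σ/E = 154.7/108000 = 1.433e-03.

0.00143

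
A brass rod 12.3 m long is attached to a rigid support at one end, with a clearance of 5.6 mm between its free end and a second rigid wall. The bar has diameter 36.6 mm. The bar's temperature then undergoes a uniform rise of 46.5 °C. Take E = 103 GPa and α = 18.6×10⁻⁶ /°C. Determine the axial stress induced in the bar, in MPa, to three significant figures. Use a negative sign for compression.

-42.2 MPa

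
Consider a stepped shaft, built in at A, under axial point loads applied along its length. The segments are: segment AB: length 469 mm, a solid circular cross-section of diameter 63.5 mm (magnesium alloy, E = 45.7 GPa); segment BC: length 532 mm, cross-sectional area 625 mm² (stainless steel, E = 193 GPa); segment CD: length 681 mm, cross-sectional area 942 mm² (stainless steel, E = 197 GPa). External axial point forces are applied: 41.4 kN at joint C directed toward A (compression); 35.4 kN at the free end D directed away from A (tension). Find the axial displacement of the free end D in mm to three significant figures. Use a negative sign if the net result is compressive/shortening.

0.0840 mm

Internal axial forces (sectioning from the free end, tension +): N_CD = 35.4 kN, N_BC = -6 kN, N_AB = -6 kN.
A_AB = 3167 mm².
δ_AB = -6000·469/(3167·45700) = -0.01944 mm
δ_BC = -6000·532/(625·193000) = -0.02646 mm
δ_CD = 35400·681/(942·197000) = 0.1299 mm
δ = Σδ_i = 0.084 mm.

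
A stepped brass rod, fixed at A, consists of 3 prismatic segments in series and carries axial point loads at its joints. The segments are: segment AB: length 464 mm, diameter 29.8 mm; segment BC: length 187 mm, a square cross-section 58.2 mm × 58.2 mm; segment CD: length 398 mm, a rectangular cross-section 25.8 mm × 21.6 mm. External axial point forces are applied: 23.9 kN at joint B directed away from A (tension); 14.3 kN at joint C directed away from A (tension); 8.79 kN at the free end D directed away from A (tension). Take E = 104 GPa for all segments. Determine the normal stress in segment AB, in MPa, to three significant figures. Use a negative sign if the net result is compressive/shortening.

Internal axial forces (sectioning from the free end, tension +): N_CD = 8.79 kN, N_BC = 23.09 kN, N_AB = 46.99 kN.
A_AB = 697.5 mm².
σ_AB = N_AB/A_AB = 46990/697.5 = 67.37 MPa.

67.4 MPa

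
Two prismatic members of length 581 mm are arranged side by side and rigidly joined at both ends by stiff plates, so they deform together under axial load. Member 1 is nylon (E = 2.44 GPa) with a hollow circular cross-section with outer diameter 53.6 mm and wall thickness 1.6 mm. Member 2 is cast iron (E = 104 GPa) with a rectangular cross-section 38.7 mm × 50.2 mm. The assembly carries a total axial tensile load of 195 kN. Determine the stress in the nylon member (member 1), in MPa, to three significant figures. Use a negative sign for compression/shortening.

2.35 MPa

A_1 = 261.4 mm².
A_2 = 1943 mm².
Equal strain + equilibrium ⇒ each member carries load in proportion to AE: A₁E₁ = 637800 N, A₂E₂ = 202000000 N, ΣAE = 202700000 N.
σ₁ = P·E₁/ΣAE = 195000·2440/202700000 = 2.348 MPa.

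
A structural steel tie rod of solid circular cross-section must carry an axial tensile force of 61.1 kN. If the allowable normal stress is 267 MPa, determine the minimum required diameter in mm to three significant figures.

17.1 mm

Required area A ≥ P/σ_allow = 61100/267 = 228.8 mm².
For a solid circular section, d ≥ √(4A/π) = 17.07 mm.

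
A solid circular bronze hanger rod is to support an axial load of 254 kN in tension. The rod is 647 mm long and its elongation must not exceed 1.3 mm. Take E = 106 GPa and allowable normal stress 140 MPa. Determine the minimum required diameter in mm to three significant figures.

Required area A ≥ P/σ_allow = 254000/140 = 1814 mm².
For a solid circular section, d ≥ √(4A/π) = 48.06 mm.
Elongation limit: A ≥ PL/(Eδ_allow) = 254000·647/(106000·1.3) = 1193 mm² ⇒ d ≥ 38.97 mm.
The stress limit governs.

48.1 mm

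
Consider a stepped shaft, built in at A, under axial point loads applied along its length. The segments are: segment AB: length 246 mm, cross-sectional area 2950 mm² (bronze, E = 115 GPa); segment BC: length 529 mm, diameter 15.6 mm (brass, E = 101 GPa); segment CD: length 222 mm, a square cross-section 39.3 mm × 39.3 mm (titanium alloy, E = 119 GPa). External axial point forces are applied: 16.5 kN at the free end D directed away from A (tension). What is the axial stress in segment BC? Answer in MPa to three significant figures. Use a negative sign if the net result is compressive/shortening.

86.3 MPa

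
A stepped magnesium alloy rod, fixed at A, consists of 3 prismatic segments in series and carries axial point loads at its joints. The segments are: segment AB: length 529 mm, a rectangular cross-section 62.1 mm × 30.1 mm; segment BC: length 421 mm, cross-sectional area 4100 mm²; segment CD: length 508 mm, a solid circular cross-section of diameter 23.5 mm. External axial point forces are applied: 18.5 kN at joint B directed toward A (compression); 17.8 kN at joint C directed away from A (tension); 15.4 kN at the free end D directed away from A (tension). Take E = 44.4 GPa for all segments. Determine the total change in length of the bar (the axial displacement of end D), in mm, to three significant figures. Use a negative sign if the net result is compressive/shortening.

0.577 mm

Internal axial forces (sectioning from the free end, tension +): N_CD = 15.4 kN, N_BC = 33.2 kN, N_AB = 14.7 kN.
A_AB = 1869 mm².
A_CD = 433.7 mm².
δ_AB = 14700·529/(1869·44400) = 0.0937 mm
δ_BC = 33200·421/(4100·44400) = 0.07678 mm
δ_CD = 15400·508/(433.7·44400) = 0.4062 mm
δ = Σδ_i = 0.5767 mm.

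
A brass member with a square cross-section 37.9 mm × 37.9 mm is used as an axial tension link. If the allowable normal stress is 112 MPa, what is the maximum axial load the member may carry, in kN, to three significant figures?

161 kN

A = 1436 mm².
P_max = σ_allow · A = 112 · 1436 = 160900 N = 160.9 kN.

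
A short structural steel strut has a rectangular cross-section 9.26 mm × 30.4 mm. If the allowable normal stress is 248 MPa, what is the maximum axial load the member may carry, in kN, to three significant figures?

A = 281.5 mm².
P_max = σ_allow · A = 248 · 281.5 = 69810 N = 69.81 kN.

69.8 kN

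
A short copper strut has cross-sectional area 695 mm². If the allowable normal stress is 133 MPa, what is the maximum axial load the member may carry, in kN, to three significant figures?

P_max = σ_allow · A = 133 · 695 = 92440 N = 92.44 kN.

92.4 kN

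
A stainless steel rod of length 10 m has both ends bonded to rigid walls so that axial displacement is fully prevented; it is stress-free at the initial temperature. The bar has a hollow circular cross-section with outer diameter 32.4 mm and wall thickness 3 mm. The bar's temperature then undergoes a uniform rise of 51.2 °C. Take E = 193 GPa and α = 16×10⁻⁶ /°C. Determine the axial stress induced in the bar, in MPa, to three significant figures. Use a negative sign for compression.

-158 MPa

Free thermal expansion αLΔT = 16e-6 · 10000 · 51.2 = 8.192 mm.
The walls impose strain ε = −(8.192)/10000 = -8.1920e-04; σ = Eε = 193000 · -8.1920e-04 = -158.1 MPa.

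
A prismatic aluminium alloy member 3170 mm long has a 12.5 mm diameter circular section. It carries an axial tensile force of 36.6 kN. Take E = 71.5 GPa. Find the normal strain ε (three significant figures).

0.00417

A = 122.7 mm².
σ = N/A = 298.2 MPa; ε = σ/E = 298.2/71500 = 4.171e-03.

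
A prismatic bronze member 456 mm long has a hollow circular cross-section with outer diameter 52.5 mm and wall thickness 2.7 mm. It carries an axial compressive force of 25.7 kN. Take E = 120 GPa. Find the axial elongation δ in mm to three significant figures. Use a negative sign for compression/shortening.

-0.231 mm

A = 422.4 mm².
δ_mech = NL/(AE) = -25700·456/(422.4·120000) = -0.2312 mm.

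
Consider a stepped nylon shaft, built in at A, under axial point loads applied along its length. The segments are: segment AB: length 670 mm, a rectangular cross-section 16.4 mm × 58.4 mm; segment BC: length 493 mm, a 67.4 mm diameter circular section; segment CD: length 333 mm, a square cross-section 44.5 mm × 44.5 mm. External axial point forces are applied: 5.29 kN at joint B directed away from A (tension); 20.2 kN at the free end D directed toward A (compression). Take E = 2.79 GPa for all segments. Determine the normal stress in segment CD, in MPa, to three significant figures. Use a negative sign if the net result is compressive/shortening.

-10.2 MPa

Internal axial forces (sectioning from the free end, tension +): N_CD = -20.2 kN, N_BC = -20.2 kN, N_AB = -14.91 kN.
A_CD = 1980 mm².
σ_CD = N_CD/A_CD = -20200/1980 = -10.2 MPa.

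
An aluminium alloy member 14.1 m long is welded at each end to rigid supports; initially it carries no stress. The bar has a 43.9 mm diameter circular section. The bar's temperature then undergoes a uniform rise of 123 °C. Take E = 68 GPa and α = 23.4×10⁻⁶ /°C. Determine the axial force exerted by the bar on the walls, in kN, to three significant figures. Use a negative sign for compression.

-296 kN

Free thermal expansion αLΔT = 23.4e-6 · 14100 · 123 = 40.58 mm.
The walls impose strain ε = −(40.58)/14100 = -2.8782e-03; σ = Eε = 68000 · -2.8782e-03 = -195.7 MPa.
Wall reaction R = σ·A = -195.7·1514 = -296200 N = -296.2 kN.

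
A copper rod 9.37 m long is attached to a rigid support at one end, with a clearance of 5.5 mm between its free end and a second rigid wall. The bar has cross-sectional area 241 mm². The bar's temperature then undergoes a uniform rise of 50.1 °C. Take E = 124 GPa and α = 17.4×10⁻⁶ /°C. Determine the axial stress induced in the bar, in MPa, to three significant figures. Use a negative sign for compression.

Free thermal expansion αLΔT = 17.4e-6 · 9370 · 50.1 = 8.168 mm.
The walls engage after the gap closes; constrained expansion = 8.168 − 5.5 = 2.668 mm.
The walls impose strain ε = −(2.668)/9370 = -2.8476e-04; σ = Eε = 124000 · -2.8476e-04 = -35.31 MPa.

-35.3 MPa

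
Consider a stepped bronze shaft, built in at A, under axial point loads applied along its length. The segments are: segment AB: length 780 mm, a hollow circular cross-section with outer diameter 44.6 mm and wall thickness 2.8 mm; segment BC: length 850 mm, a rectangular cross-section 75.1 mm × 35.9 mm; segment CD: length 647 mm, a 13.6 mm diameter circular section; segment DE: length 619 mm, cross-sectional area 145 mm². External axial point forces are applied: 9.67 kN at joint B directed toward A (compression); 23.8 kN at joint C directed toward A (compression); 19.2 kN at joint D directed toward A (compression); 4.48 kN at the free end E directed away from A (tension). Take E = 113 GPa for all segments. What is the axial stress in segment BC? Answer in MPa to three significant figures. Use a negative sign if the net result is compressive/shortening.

-14.3 MPa

Internal axial forces (sectioning from the free end, tension +): N_DE = 4.48 kN, N_CD = -14.72 kN, N_BC = -38.52 kN, N_AB = -48.19 kN.
A_BC = 2696 mm².
σ_BC = N_BC/A_BC = -38520/2696 = -14.29 MPa.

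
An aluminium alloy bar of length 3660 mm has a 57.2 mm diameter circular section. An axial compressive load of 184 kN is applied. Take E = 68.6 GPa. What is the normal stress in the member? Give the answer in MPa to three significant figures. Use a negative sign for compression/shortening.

-71.6 MPa

A = 2570 mm².
σ = N/A = -184000/2570 = -71.6 MPa.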